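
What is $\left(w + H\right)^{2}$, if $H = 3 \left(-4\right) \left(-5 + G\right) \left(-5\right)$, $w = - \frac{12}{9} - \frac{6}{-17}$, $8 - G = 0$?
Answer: $\frac{83356900}{2601} \approx 32048.0$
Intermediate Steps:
$G = 8$ ($G = 8 - 0 = 8 + 0 = 8$)
$w = - \frac{50}{51}$ ($w = \left(-12\right) \frac{1}{9} - - \frac{6}{17} = - \frac{4}{3} + \frac{6}{17} = - \frac{50}{51} \approx -0.98039$)
$H = 180$ ($H = 3 \left(-4\right) \left(-5 + 8\right) \left(-5\right) = - 12 \cdot 3 \left(-5\right) = \left(-12\right) \left(-15\right) = 180$)
$\left(w + H\right)^{2} = \left(- \frac{50}{51} + 180\right)^{2} = \left(\frac{9130}{51}\right)^{2} = \frac{83356900}{2601}$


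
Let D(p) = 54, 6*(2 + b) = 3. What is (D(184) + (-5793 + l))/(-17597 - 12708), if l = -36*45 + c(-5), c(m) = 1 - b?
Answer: 14713/60610 ≈ 0.24275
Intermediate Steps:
b = -3/2 (b = -2 + (1/6)*3 = -2 + 1/2 = -3/2 ≈ -1.5000)
c(m) = 5/2 (c(m) = 1 - 1*(-3/2) = 1 + 3/2 = 5/2)
l = -3235/2 (l = -36*45 + 5/2 = -1620 + 5/2 = -3235/2 ≈ -1617.5)
(D(184) + (-5793 + l))/(-17597 - 12708) = (54 + (-5793 - 3235/2))/(-17597 - 12708) = (54 - 14821/2)/(-30305) = -14713/2*(-1/30305) = 14713/60610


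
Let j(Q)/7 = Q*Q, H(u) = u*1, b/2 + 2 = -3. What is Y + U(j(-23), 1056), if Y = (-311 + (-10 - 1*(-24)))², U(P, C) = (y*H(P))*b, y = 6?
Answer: -133971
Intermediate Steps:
b = -10 (b = -4 + 2*(-3) = -4 - 6 = -10)
H(u) = u
j(Q) = 7*Q² (j(Q) = 7*(Q*Q) = 7*Q²)
U(P, C) = -60*P (U(P, C) = (6*P)*(-10) = -60*P)
Y = 88209 (Y = (-311 + (-10 + 24))² = (-311 + 14)² = (-297)² = 88209)
Y + U(j(-23), 1056) = 88209 - 420*(-23)² = 88209 - 420*529 = 88209 - 60*3703 = 88209 - 222180 = -133971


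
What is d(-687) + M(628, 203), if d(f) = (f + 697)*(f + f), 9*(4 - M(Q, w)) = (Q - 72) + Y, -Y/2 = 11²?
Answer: -123938/9 ≈ -13771.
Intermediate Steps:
Y = -242 (Y = -2*11² = -2*121 = -242)
M(Q, w) = 350/9 - Q/9 (M(Q, w) = 4 - ((Q - 72) - 242)/9 = 4 - ((-72 + Q) - 242)/9 = 4 - (-314 + Q)/9 = 4 + (314/9 - Q/9) = 350/9 - Q/9)
d(f) = 2*f*(697 + f) (d(f) = (697 + f)*(2*f) = 2*f*(697 + f))
d(-687) + M(628, 203) = 2*(-687)*(697 - 687) + (350/9 - ⅑*628) = 2*(-687)*10 + (350/9 - 628/9) = -13740 - 278/9 = -123938/9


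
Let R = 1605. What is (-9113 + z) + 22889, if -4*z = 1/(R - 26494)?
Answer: 1371483457/99556 ≈ 13776.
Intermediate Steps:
z = 1/99556 (z = -1/(4*(1605 - 26494)) = -1/4/(-24889) = -1/4*(-1/24889) = 1/99556 ≈ 1.0045e-5)
(-9113 + z) + 22889 = (-9113 + 1/99556) + 22889 = -907253827/99556 + 22889 = 1371483457/99556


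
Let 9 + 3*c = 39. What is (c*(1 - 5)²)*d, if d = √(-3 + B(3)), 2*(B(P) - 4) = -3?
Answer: 80*I*√2 ≈ 113.14*I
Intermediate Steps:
c = 10 (c = -3 + (⅓)*39 = -3 + 13 = 10)
B(P) = 5/2 (B(P) = 4 + (½)*(-3) = 4 - 3/2 = 5/2)
d = I*√2/2 (d = √(-3 + 5/2) = √(-½) = I*√2/2 ≈ 0.70711*I)
(c*(1 - 5)²)*d = (10*(1 - 5)²)*(I*√2/2) = (10*(-4)²)*(I*√2/2) = (10*16)*(I*√2/2) = 160*(I*√2/2) = 80*I*√2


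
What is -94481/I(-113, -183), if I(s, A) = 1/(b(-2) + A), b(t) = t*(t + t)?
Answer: 16534175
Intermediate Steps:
b(t) = 2*t² (b(t) = t*(2*t) = 2*t²)
I(s, A) = 1/(8 + A) (I(s, A) = 1/(2*(-2)² + A) = 1/(2*4 + A) = 1/(8 + A))
-94481/I(-113, -183) = -94481/(1/(8 - 183)) = -94481/(1/(-175)) = -94481/(-1/175) = -94481*(-175) = 16534175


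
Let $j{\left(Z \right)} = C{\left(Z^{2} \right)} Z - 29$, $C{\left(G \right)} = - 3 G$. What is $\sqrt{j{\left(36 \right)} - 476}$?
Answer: $i \sqrt{140473} \approx 374.8 i$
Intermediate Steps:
$j{\left(Z \right)} = -29 - 3 Z^{3}$ ($j{\left(Z \right)} = - 3 Z^{2} Z - 29 = - 3 Z^{3} - 29 = -29 - 3 Z^{3}$)
$\sqrt{j{\left(36 \right)} - 476} = \sqrt{\left(-29 - 3 \cdot 36^{3}\right) - 476} = \sqrt{\left(-29 - 139968\right) - 476} = \sqrt{-139997 - 476} = \sqrt{-140473} = i \sqrt{140473}$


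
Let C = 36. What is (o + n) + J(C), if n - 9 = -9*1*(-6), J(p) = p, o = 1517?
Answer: 1616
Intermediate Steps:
n = 63 (n = 9 - 9*1*(-6) = 9 - 9*(-6) = 9 + 54 = 63)
(o + n) + J(C) = (1517 + 63) + 36 = 1580 + 36 = 1616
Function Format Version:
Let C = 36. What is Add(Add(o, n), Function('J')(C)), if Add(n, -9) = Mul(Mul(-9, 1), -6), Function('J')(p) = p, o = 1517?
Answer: 1616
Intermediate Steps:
n = 63 (n = Add(9, Mul(Mul(-9, 1), -6)) = Add(9, Mul(-9, -6)) = Add(9, 54) = 63)
Add(Add(o, n), Function('J')(C)) = Add(Add(1517, 63), 36) = Add(1580, 36) = 1616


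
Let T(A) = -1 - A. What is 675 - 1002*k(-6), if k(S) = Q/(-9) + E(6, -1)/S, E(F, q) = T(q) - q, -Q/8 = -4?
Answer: 13214/3 ≈ 4404.7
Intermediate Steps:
Q = 32 (Q = -8*(-4) = 32)
E(F, q) = -1 - 2*q (E(F, q) = (-1 - q) - q = -1 - 2*q)
k(S) = -32/9 + 1/S (k(S) = 32/(-9) + (-1 - 2*(-1))/S = 32*(-1/9) + (-1 + 2)/S = -32/9 + 1/S)
675 - 1002*k(-6) = 675 - 1002*(-32/9 + 1/(-6)) = 675 - 1002*(-32/9 - 1/6) = 675 - 1002*(-67/18) = 675 + 11189/3 = 13214/3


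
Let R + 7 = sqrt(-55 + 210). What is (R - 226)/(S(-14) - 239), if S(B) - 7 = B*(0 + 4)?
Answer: 233/288 - sqrt(155)/288 ≈ 0.76580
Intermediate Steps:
R = -7 + sqrt(155) (R = -7 + sqrt(-55 + 210) = -7 + sqrt(155) ≈ 5.4499)
S(B) = 7 + 4*B (S(B) = 7 + B*(0 + 4) = 7 + B*4 = 7 + 4*B)
(R - 226)/(S(-14) - 239) = ((-7 + sqrt(155)) - 226)/((7 + 4*(-14)) - 239) = (-233 + sqrt(155))/((7 - 56) - 239) = (-233 + sqrt(155))/(-49 - 239) = (-233 + sqrt(155))/(-288) = (-233 + sqrt(155))*(-1/288) = 233/288 - sqrt(155)/288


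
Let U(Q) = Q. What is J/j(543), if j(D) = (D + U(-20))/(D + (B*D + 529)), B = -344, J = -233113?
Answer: 43293746360/523 ≈ 8.2780e+7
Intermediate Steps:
j(D) = (-20 + D)/(529 - 343*D) (j(D) = (D - 20)/(D + (-344*D + 529)) = (-20 + D)/(D + (529 - 344*D)) = (-20 + D)/(529 - 343*D))
J/j(543) = -233113*(529 - 343*543)/(-20 + 543) = -233113/(523/(529 - 186249)) = -233113/(523/(-185720)) = -233113/((-1/185720*523)) = -233113/(-523/185720) = -233113*(-185720/523) = 43293746360/523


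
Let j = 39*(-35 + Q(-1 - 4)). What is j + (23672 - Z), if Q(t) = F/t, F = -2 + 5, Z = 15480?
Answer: 34018/5 ≈ 6803.6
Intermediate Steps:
F = 3
Q(t) = 3/t
j = -6942/5 (j = 39*(-35 + 3/(-1 - 4)) = 39*(-35 + 3/(-5)) = 39*(-35 + 3*(-1/5)) = 39*(-35 - 3/5) = 39*(-178/5) = -6942/5 ≈ -1388.4)
j + (23672 - Z) = -6942/5 + (23672 - 1*15480) = -6942/5 + (23672 - 15480) = -6942/5 + 8192 = 34018/5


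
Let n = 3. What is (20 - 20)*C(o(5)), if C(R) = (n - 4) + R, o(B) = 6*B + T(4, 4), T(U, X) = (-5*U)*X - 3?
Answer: 0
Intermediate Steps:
T(U, X) = -3 - 5*U*X (T(U, X) = -5*U*X - 3 = -3 - 5*U*X)
o(B) = -83 + 6*B (o(B) = 6*B + (-3 - 5*4*4) = 6*B + (-3 - 80) = 6*B - 83 = -83 + 6*B)
C(R) = -1 + R (C(R) = (3 - 4) + R = -1 + R)
(20 - 20)*C(o(5)) = (20 - 20)*(-1 + (-83 + 6*5)) = 0*(-1 + (-83 + 30)) = 0*(-1 - 53) = 0*(-54) = 0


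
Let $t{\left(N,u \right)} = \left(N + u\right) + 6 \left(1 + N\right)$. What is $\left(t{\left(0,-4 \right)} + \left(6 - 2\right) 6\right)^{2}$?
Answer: $676$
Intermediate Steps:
$t{\left(N,u \right)} = 6 + u + 7 N$ ($t{\left(N,u \right)} = \left(N + u\right) + \left(6 + 6 N\right) = 6 + u + 7 N$)
$\left(t{\left(0,-4 \right)} + \left(6 - 2\right) 6\right)^{2} = \left(\left(6 - 4 + 7 \cdot 0\right) + \left(6 - 2\right) 6\right)^{2} = \left(\left(6 - 4 + 0\right) + 4 \cdot 6\right)^{2} = \left(2 + 24\right)^{2} = 26^{2} = 676$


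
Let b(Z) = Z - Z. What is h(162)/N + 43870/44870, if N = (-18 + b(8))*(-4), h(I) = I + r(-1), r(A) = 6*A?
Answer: 84653/26922 ≈ 3.1444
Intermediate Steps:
b(Z) = 0
h(I) = -6 + I (h(I) = I + 6*(-1) = I - 6 = -6 + I)
N = 72 (N = (-18 + 0)*(-4) = -18*(-4) = 72)
h(162)/N + 43870/44870 = (-6 + 162)/72 + 43870/44870 = 156*(1/72) + 43870*(1/44870) = 13/6 + 4387/4487 = 84653/26922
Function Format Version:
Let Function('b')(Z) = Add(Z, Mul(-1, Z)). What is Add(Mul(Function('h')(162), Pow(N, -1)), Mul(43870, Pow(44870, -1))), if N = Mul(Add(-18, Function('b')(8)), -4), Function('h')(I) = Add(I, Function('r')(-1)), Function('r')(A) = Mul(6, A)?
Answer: Rational(84653, 26922) ≈ 3.1444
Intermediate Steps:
Function('b')(Z) = 0
Function('h')(I) = Add(-6, I) (Function('h')(I) = Add(I, Mul(6, -1)) = Add(I, -6) = Add(-6, I))
N = 72 (N = Mul(Add(-18, 0), -4) = Mul(-18, -4) = 72)
Add(Mul(Function('h')(162), Pow(N, -1)), Mul(43870, Pow(44870, -1))) = Add(Mul(Add(-6, 162), Pow(72, -1)), Mul(43870, Pow(44870, -1))) = Add(Mul(156, Rational(1, 72)), Mul(43870, Rational(1, 44870))) = Add(Rational(13, 6), Rational(4387, 4487)) = Rational(84653, 26922)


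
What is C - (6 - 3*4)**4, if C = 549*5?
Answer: 1449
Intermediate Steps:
C = 2745
C - (6 - 3*4)**4 = 2745 - (6 - 3*4)**4 = 2745 - (6 - 12)**4 = 2745 - 1*(-6)**4 = 2745 - 1*1296 = 2745 - 1296 = 1449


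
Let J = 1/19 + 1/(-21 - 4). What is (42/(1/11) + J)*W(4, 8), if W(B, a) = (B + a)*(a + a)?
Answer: 42135552/475 ≈ 88706.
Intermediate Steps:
W(B, a) = 2*a*(B + a) (W(B, a) = (B + a)*(2*a) = 2*a*(B + a))
J = 6/475 (J = 1/19 + 1/(-25) = 1/19 - 1/25 = 6/475 ≈ 0.012632)
(42/(1/11) + J)*W(4, 8) = (42/(1/11) + 6/475)*(2*8*(4 + 8)) = (42/(1/11) + 6/475)*(2*8*12) = (42*11 + 6/475)*192 = (462 + 6/475)*192 = (219456/475)*192 = 42135552/475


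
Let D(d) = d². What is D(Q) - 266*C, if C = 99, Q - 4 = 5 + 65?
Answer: -20858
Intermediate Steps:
Q = 74 (Q = 4 + (5 + 65) = 4 + 70 = 74)
D(Q) - 266*C = 74² - 266*99 = 5476 - 26334 = -20858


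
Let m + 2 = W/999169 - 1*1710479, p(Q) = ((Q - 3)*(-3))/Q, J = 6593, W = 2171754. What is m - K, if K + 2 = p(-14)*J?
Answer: -23590812300691/13988366 ≈ -1.6865e+6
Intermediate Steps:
p(Q) = (9 - 3*Q)/Q (p(Q) = ((-3 + Q)*(-3))/Q = (9 - 3*Q)/Q)
K = -336271/14 (K = -2 + (-3 + 9/(-14))*6593 = -2 + (-3 + 9*(-1/14))*6593 = -2 + (-3 - 9/14)*6593 = -2 - 51/14*6593 = -2 - 336243/14 = -336271/14 ≈ -24019.)
m = -1709057418535/999169 (m = -2 + (2171754/999169 - 1*1710479) = -2 + (2171754*(1/999169) - 1710479) = -2 + (2171754/999169 - 1710479) = -2 - 1709055420197/999169 = -1709057418535/999169 ≈ -1.7105e+6)
m - K = -1709057418535/999169 - 1*(-336271/14) = -1709057418535/999169 + 336271/14 = -23590812300691/13988366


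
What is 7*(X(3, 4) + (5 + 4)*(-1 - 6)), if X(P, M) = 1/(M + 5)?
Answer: -3962/9 ≈ -440.22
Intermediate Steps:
X(P, M) = 1/(5 + M)
7*(X(3, 4) + (5 + 4)*(-1 - 6)) = 7*(1/(5 + 4) + (5 + 4)*(-1 - 6)) = 7*(1/9 + 9*(-7)) = 7*(⅑ - 63) = 7*(-566/9) = -3962/9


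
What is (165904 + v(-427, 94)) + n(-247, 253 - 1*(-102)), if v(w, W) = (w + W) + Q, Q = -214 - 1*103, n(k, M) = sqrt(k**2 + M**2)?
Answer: 165254 + sqrt(187034) ≈ 1.6569e+5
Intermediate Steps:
n(k, M) = sqrt(M**2 + k**2)
Q = -317 (Q = -214 - 103 = -317)
v(w, W) = -317 + W + w (v(w, W) = (w + W) - 317 = (W + w) - 317 = -317 + W + w)
(165904 + v(-427, 94)) + n(-247, 253 - 1*(-102)) = (165904 + (-317 + 94 - 427)) + sqrt((253 - 1*(-102))**2 + (-247)**2) = (165904 - 650) + sqrt((253 + 102)**2 + 61009) = 165254 + sqrt(355**2 + 61009) = 165254 + sqrt(126025 + 61009) = 165254 + sqrt(187034)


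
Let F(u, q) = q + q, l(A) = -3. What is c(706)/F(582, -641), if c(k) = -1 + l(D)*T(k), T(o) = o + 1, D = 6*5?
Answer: 1061/641 ≈ 1.6552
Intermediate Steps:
D = 30
T(o) = 1 + o
F(u, q) = 2*q
c(k) = -4 - 3*k (c(k) = -1 - 3*(1 + k) = -1 + (-3 - 3*k) = -4 - 3*k)
c(706)/F(582, -641) = (-4 - 3*706)/((2*(-641))) = (-4 - 2118)/(-1282) = -2122*(-1/1282) = 1061/641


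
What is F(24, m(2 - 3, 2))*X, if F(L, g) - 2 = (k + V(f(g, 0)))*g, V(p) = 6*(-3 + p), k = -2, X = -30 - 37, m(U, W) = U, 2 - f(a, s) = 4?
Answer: -2278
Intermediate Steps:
f(a, s) = -2 (f(a, s) = 2 - 1*4 = 2 - 4 = -2)
X = -67
V(p) = -18 + 6*p
F(L, g) = 2 - 32*g (F(L, g) = 2 + (-2 + (-18 + 6*(-2)))*g = 2 + (-2 + (-18 - 12))*g = 2 + (-2 - 30)*g = 2 - 32*g)
F(24, m(2 - 3, 2))*X = (2 - 32*(2 - 3))*(-67) = (2 - 32*(-1))*(-67) = (2 + 32)*(-67) = 34*(-67) = -2278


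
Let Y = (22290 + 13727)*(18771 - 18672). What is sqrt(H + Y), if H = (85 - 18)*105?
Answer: sqrt(3572718) ≈ 1890.2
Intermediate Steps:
H = 7035 (H = 67*105 = 7035)
Y = 3565683 (Y = 36017*99 = 3565683)
sqrt(H + Y) = sqrt(7035 + 3565683) = sqrt(3572718)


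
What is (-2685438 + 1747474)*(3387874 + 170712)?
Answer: -3337825558904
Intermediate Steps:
(-2685438 + 1747474)*(3387874 + 170712) = -937964*3558586 = -3337825558904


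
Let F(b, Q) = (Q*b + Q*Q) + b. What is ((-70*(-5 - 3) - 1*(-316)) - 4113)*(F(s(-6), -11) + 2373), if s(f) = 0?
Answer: -8073078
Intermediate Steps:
F(b, Q) = b + Q² + Q*b (F(b, Q) = (Q*b + Q²) + b = (Q² + Q*b) + b = b + Q² + Q*b)
((-70*(-5 - 3) - 1*(-316)) - 4113)*(F(s(-6), -11) + 2373) = ((-70*(-5 - 3) - 1*(-316)) - 4113)*((0 + (-11)² - 11*0) + 2373) = ((-70*(-8) + 316) - 4113)*((0 + 121 + 0) + 2373) = ((560 + 316) - 4113)*(121 + 2373) = (876 - 4113)*2494 = -3237*2494 = -8073078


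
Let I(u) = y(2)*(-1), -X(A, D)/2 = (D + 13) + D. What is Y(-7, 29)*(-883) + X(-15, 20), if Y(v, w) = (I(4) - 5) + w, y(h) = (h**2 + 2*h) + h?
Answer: -12468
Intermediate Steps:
y(h) = h**2 + 3*h
X(A, D) = -26 - 4*D (X(A, D) = -2*((D + 13) + D) = -2*((13 + D) + D) = -2*(13 + 2*D) = -26 - 4*D)
I(u) = -10 (I(u) = (2*(3 + 2))*(-1) = (2*5)*(-1) = 10*(-1) = -10)
Y(v, w) = -15 + w (Y(v, w) = (-10 - 5) + w = -15 + w)
Y(-7, 29)*(-883) + X(-15, 20) = (-15 + 29)*(-883) + (-26 - 4*20) = 14*(-883) + (-26 - 80) = -12362 - 106 = -12468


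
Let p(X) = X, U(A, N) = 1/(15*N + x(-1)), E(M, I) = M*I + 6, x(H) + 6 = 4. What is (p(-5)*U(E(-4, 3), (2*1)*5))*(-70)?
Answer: 175/74 ≈ 2.3649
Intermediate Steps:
x(H) = -2 (x(H) = -6 + 4 = -2)
E(M, I) = 6 + I*M (E(M, I) = I*M + 6 = 6 + I*M)
U(A, N) = 1/(-2 + 15*N) (U(A, N) = 1/(15*N - 2) = 1/(-2 + 15*N))
(p(-5)*U(E(-4, 3), (2*1)*5))*(-70) = -5/(-2 + 15*((2*1)*5))*(-70) = -5/(-2 + 15*(2*5))*(-70) = -5/(-2 + 15*10)*(-70) = -5/(-2 + 150)*(-70) = -5/148*(-70) = 175/74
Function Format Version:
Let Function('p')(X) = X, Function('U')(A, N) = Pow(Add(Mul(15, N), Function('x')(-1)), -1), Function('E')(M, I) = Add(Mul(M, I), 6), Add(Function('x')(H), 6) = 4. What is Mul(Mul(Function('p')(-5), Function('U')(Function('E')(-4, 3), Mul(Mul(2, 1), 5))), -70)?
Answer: Rational(175, 74) ≈ 2.3649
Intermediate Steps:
Function('x')(H) = -2 (Function('x')(H) = Add(-6, 4) = -2)
Function('E')(M, I) = Add(6, Mul(I, M)) (Function('E')(M, I) = Add(Mul(I, M), 6) = Add(6, Mul(I, M)))
Function('U')(A, N) = Pow(Add(-2, Mul(15, N)), -1) (Function('U')(A, N) = Pow(Add(Mul(15, N), -2), -1) = Pow(Add(-2, Mul(15, N)), -1))
Mul(Mul(Function('p')(-5), Function('U')(Function('E')(-4, 3), Mul(Mul(2, 1), 5))), -70) = Mul(Mul(-5, Pow(Add(-2, Mul(15, Mul(Mul(2, 1), 5))), -1)), -70) = Mul(Mul(-5, Pow(Add(-2, Mul(15, Mul(2, 5))), -1)), -70) = Mul(Mul(-5, Pow(Add(-2, Mul(15, 10)), -1)), -70) = Mul(Mul(-5, Pow(Add(-2, 150), -1)), -70) = Mul(Mul(-5, Pow(148, -1)), -70) = Mul(Mul(-5, Rational(1, 148)), -70) = Mul(Rational(-5, 148), -70) = Rational(175, 74)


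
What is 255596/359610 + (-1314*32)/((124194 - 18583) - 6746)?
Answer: 112762414/395031585 ≈ 0.28545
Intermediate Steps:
255596/359610 + (-1314*32)/((124194 - 18583) - 6746) = 255596*(1/359610) - 42048/(105611 - 6746) = 127798/179805 - 42048/98865 = 127798/179805 - 42048*1/98865 = 127798/179805 - 4672/10985 = 112762414/395031585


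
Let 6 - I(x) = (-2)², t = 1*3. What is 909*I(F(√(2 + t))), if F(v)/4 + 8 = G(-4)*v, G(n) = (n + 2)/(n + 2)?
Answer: 1818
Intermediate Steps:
G(n) = 1 (G(n) = (2 + n)/(2 + n) = 1)
t = 3
F(v) = -32 + 4*v (F(v) = -32 + 4*(1*v) = -32 + 4*v)
I(x) = 2 (I(x) = 6 - 1*(-2)² = 6 - 1*4 = 6 - 4 = 2)
909*I(F(√(2 + t))) = 909*2 = 1818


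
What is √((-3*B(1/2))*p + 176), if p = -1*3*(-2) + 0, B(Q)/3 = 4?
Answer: 2*I*√10 ≈ 6.3246*I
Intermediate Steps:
B(Q) = 12 (B(Q) = 3*4 = 12)
p = 6 (p = -3*(-2) + 0 = 6 + 0 = 6)
√((-3*B(1/2))*p + 176) = √(-3*12*6 + 176) = √(-36*6 + 176) = √(-216 + 176) = √(-40) = 2*I*√10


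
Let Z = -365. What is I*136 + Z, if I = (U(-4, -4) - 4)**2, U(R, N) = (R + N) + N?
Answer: 34451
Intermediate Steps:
U(R, N) = R + 2*N (U(R, N) = (N + R) + N = R + 2*N)
I = 256 (I = ((-4 + 2*(-4)) - 4)**2 = ((-4 - 8) - 4)**2 = (-12 - 4)**2 = (-16)**2 = 256)
I*136 + Z = 256*136 - 365 = 34816 - 365 = 34451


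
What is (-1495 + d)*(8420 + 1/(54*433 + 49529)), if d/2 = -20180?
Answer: -25695229041955/72911 ≈ -3.5242e+8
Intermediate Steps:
d = -40360 (d = 2*(-20180) = -40360)
(-1495 + d)*(8420 + 1/(54*433 + 49529)) = (-1495 - 40360)*(8420 + 1/(54*433 + 49529)) = -41855*(8420 + 1/(23382 + 49529)) = -41855*(8420 + 1/72911) = -41855*613910621/72911 = -25695229041955/72911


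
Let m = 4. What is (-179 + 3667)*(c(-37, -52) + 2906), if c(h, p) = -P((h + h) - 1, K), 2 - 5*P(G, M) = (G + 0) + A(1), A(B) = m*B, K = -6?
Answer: 50426016/5 ≈ 1.0085e+7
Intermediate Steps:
A(B) = 4*B
P(G, M) = -⅖ - G/5 (P(G, M) = ⅖ - ((G + 0) + 4*1)/5 = ⅖ - (G + 4)/5 = ⅖ - (4 + G)/5 = ⅖ + (-⅘ - G/5) = -⅖ - G/5)
c(h, p) = ⅕ + 2*h/5 (c(h, p) = -(-⅖ - ((h + h) - 1)/5) = -(-⅖ - (2*h - 1)/5) = -(-⅖ - (-1 + 2*h)/5) = -(-⅖ + (⅕ - 2*h/5)) = -(-⅕ - 2*h/5) = ⅕ + 2*h/5)
(-179 + 3667)*(c(-37, -52) + 2906) = (-179 + 3667)*((⅕ + (⅖)*(-37)) + 2906) = 3488*((⅕ - 74/5) + 2906) = 3488*(-73/5 + 2906) = 3488*(14457/5) = 50426016/5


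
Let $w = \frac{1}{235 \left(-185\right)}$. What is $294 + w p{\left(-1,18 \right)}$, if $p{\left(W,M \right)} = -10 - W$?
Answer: $\frac{12781659}{43475} \approx 294.0$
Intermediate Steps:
$w = - \frac{1}{43475}$ ($w = \frac{1}{235} \left(- \frac{1}{185}\right) = - \frac{1}{43475} \approx -2.3002 \cdot 10^{-5}$)
$294 + w p{\left(-1,18 \right)} = 294 - \frac{-10 - -1}{43475} = 294 - \frac{-10 + 1}{43475} = 294 - - \frac{9}{43475} = 294 + \frac{9}{43475} = \frac{12781659}{43475}$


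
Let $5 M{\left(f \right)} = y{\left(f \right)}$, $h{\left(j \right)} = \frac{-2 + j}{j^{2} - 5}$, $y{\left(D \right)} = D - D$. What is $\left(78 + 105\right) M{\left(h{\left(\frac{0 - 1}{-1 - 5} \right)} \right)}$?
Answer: $0$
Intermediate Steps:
$y{\left(D \right)} = 0$
$h{\left(j \right)} = \frac{-2 + j}{-5 + j^{2}}$
$M{\left(f \right)} = 0$ ($M{\left(f \right)} = \frac{1}{5} \cdot 0 = 0$)
$\left(78 + 105\right) M{\left(h{\left(\frac{0 - 1}{-1 - 5} \right)} \right)} = \left(78 + 105\right) 0 = 183 \cdot 0 = 0$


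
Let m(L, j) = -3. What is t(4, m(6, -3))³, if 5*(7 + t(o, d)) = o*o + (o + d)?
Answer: -5832/125 ≈ -46.656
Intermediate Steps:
t(o, d) = -7 + d/5 + o/5 + o²/5 (t(o, d) = -7 + (o*o + (o + d))/5 = -7 + (o² + (d + o))/5 = -7 + (d + o + o²)/5 = -7 + (d/5 + o/5 + o²/5) = -7 + d/5 + o/5 + o²/5)
t(4, m(6, -3))³ = (-7 + (⅕)*(-3) + (⅕)*4 + (⅕)*4²)³ = (-7 - ⅗ + ⅘ + (⅕)*16)³ = (-7 - ⅗ + ⅘ + 16/5)³ = (-18/5)³ = -5832/125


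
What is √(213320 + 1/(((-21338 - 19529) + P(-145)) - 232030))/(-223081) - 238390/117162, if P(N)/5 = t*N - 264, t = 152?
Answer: -119195/58581 - √28947353556967/2598670569 ≈ -2.0368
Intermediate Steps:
P(N) = -1320 + 760*N (P(N) = 5*(152*N - 264) = 5*(-264 + 152*N) = -1320 + 760*N)
√(213320 + 1/(((-21338 - 19529) + P(-145)) - 232030))/(-223081) - 238390/117162 = √(213320 + 1/(((-21338 - 19529) + (-1320 + 760*(-145))) - 232030))/(-223081) - 238390/117162 = √(213320 + 1/((-40867 + (-1320 - 110200)) - 232030))*(-1/223081) - 238390*1/117162 = √(213320 + 1/((-40867 - 111520) - 232030))*(-1/223081) - 119195/58581 = √(213320 + 1/(-152387 - 232030))*(-1/223081) - 119195/58581 = √(213320 + 1/(-384417))*(-1/223081) - 119195/58581 = √(213320 - 1/384417)*(-1/223081) - 119195/58581 = √(82003834439/384417)*(-1/223081) - 119195/58581 = (√28947353556967/11649)*(-1/223081) - 119195/58581 = -√28947353556967/2598670569 - 119195/58581 = -119195/58581 - √28947353556967/2598670569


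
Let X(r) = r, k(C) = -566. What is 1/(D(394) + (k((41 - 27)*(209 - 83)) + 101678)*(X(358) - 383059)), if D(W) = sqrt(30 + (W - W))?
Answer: -6449277252/249559062438988029019 - sqrt(30)/1497354374633928174114 ≈ -2.5843e-11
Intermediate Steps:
D(W) = sqrt(30) (D(W) = sqrt(30 + 0) = sqrt(30))
1/(D(394) + (k((41 - 27)*(209 - 83)) + 101678)*(X(358) - 383059)) = 1/(sqrt(30) + (-566 + 101678)*(358 - 383059)) = 1/(sqrt(30) + 101112*(-382701)) = 1/(sqrt(30) - 38695663512) = 1/(-38695663512 + sqrt(30))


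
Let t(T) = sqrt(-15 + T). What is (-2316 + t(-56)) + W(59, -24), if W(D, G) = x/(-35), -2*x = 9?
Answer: -162111/70 + I*sqrt(71) ≈ -2315.9 + 8.4261*I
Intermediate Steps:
x = -9/2 (x = -1/2*9 = -9/2 ≈ -4.5000)
W(D, G) = 9/70 (W(D, G) = -9/2/(-35) = -9/2*(-1/35) = 9/70)
(-2316 + t(-56)) + W(59, -24) = (-2316 + sqrt(-15 - 56)) + 9/70 = (-2316 + sqrt(-71)) + 9/70 = (-2316 + I*sqrt(71)) + 9/70 = -162111/70 + I*sqrt(71)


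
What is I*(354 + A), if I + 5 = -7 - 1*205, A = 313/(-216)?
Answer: -16524767/216 ≈ -76504.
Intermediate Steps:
A = -313/216 (A = 313*(-1/216) = -313/216 ≈ -1.4491)
I = -217 (I = -5 + (-7 - 1*205) = -5 + (-7 - 205) = -5 - 212 = -217)
I*(354 + A) = -217*(354 - 313/216) = -217*76151/216 = -16524767/216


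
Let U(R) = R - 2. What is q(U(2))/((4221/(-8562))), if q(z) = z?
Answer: 0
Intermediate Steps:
U(R) = -2 + R
q(U(2))/((4221/(-8562))) = (-2 + 2)/((4221/(-8562))) = 0/((4221*(-1/8562))) = 0/(-1407/2854) = 0*(-2854/1407) = 0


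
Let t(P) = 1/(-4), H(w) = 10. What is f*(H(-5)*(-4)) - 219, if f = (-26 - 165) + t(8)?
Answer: 7431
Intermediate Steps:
t(P) = -¼
f = -765/4 (f = (-26 - 165) - ¼ = -191 - ¼ = -765/4 ≈ -191.25)
f*(H(-5)*(-4)) - 219 = -3825*(-4)/2 - 219 = -765/4*(-40) - 219 = 7650 - 219 = 7431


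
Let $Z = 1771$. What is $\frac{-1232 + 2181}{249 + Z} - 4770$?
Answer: $- \frac{9634451}{2020} \approx -4769.5$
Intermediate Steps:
$\frac{-1232 + 2181}{249 + Z} - 4770 = \frac{-1232 + 2181}{249 + 1771} - 4770 = \frac{949}{2020} - 4770 = - \frac{9634451}{2020}$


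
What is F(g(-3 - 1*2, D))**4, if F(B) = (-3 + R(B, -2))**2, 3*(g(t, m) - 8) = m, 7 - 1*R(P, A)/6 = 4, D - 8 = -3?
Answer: 2562890625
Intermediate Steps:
D = 5 (D = 8 - 3 = 5)
R(P, A) = 18 (R(P, A) = 42 - 6*4 = 42 - 24 = 18)
g(t, m) = 8 + m/3
F(B) = 225 (F(B) = (-3 + 18)**2 = 15**2 = 225)
F(g(-3 - 1*2, D))**4 = 225**4 = 2562890625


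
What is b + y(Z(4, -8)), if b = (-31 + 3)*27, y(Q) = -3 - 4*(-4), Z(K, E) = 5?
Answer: -743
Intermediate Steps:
y(Q) = 13 (y(Q) = -3 + 16 = 13)
b = -756 (b = -28*27 = -756)
b + y(Z(4, -8)) = -756 + 13 = -743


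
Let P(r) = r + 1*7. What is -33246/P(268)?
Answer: -33246/275 ≈ -120.89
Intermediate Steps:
P(r) = 7 + r (P(r) = r + 7 = 7 + r)
-33246/P(268) = -33246/(7 + 268) = -33246/275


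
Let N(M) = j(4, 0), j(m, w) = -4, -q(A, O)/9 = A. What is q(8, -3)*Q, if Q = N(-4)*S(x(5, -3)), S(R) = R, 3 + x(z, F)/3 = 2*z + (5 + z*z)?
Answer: 31968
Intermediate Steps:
q(A, O) = -9*A
x(z, F) = 6 + 3*z² + 6*z (x(z, F) = -9 + 3*(2*z + (5 + z*z)) = -9 + 3*(2*z + (5 + z²)) = -9 + 3*(5 + z² + 2*z) = -9 + (15 + 3*z² + 6*z) = 6 + 3*z² + 6*z)
N(M) = -4
Q = -444 (Q = -4*(6 + 3*5² + 6*5) = -4*(6 + 3*25 + 30) = -4*(6 + 75 + 30) = -4*111 = -444)
q(8, -3)*Q = -9*8*(-444) = -72*(-444) = 31968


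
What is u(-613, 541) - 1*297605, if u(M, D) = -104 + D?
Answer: -297168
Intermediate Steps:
u(-613, 541) - 1*297605 = (-104 + 541) - 1*297605 = 437 - 297605 = -297168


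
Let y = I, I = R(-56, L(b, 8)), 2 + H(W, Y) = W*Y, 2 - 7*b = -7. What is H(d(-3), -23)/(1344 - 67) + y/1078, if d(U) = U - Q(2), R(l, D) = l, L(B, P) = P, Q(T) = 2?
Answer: 3593/98329 ≈ 0.036541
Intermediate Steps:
b = 9/7 (b = 2/7 - ⅐*(-7) = 2/7 + 1 = 9/7 ≈ 1.2857)
d(U) = -2 + U (d(U) = U - 1*2 = U - 2 = -2 + U)
H(W, Y) = -2 + W*Y
I = -56
y = -56
H(d(-3), -23)/(1344 - 67) + y/1078 = (-2 + (-2 - 3)*(-23))/(1344 - 67) - 56/1078 = (-2 - 5*(-23))/1277 - 56*1/1078 = (-2 + 115)*(1/1277) - 4/77 = 113*(1/1277) - 4/77 = 113/1277 - 4/77 = 3593/98329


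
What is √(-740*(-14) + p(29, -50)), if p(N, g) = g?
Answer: √10310 ≈ 101.54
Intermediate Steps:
√(-740*(-14) + p(29, -50)) = √(-740*(-14) - 50) = √(10360 - 50) = √10310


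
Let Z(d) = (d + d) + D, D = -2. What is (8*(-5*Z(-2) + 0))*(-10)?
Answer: -2400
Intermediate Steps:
Z(d) = -2 + 2*d (Z(d) = (d + d) - 2 = 2*d - 2 = -2 + 2*d)
(8*(-5*Z(-2) + 0))*(-10) = (8*(-5*(-2 + 2*(-2)) + 0))*(-10) = (8*(-5*(-2 - 4) + 0))*(-10) = (8*(-5*(-6) + 0))*(-10) = (8*(30 + 0))*(-10) = (8*30)*(-10) = 240*(-10) = -2400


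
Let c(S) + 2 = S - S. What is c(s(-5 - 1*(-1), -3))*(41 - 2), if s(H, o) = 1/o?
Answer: -78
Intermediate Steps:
c(S) = -2 (c(S) = -2 + (S - S) = -2 + 0 = -2)
c(s(-5 - 1*(-1), -3))*(41 - 2) = -2*(41 - 2) = -2*39 = -78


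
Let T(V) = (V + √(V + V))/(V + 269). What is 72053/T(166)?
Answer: 31343055/164 - 31343055*√83/13612 ≈ 1.7014e+5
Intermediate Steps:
T(V) = (V + √2*√V)/(269 + V) (T(V) = (V + √(2*V))/(269 + V) = (V + √2*√V)/(269 + V))
72053/T(166) = 72053/(((166 + √2*√166)/(269 + 166))) = 72053/(((166 + 2*√83)/435)) = 72053/(166/435 + 2*√83/435)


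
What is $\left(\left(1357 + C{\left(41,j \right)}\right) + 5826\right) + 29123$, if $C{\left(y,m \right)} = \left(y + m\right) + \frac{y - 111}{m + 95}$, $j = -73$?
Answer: $\frac{398979}{11} \approx 36271.0$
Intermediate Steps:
$C{\left(y,m \right)} = m + y + \frac{-111 + y}{95 + m}$ ($C{\left(y,m \right)} = \left(m + y\right) + \frac{-111 + y}{95 + m} = m + y + \frac{-111 + y}{95 + m}$)
$\left(\left(1357 + C{\left(41,j \right)}\right) + 5826\right) + 29123 = \left(\left(1357 + \frac{-111 + \left(-73\right)^{2} + 95 \left(-73\right) + 96 \cdot 41 - 2993}{95 - 73}\right) + 5826\right) + 29123 = \left(\left(1357 + \frac{-111 + 5329 - 6935 + 3936 - 2993}{22}\right) + 5826\right) + 29123 = \left(\left(1357 + \frac{1}{22} \left(-774\right)\right) + 5826\right) + 29123 = \left(\left(1357 - \frac{387}{11}\right) + 5826\right) + 29123 = \left(\frac{14540}{11} + 5826\right) + 29123 = \frac{78626}{11} + 29123 = \frac{398979}{11}$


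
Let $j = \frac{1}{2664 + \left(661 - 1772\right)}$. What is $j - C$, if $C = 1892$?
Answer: $- \frac{2938275}{1553} \approx -1892.0$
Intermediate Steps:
$j = \frac{1}{1553}$ ($j = \frac{1}{2664 - 1111} = \frac{1}{1553} \approx 0.00064391$)
$j - C = \frac{1}{1553} - 1892 = - \frac{2938275}{1553}$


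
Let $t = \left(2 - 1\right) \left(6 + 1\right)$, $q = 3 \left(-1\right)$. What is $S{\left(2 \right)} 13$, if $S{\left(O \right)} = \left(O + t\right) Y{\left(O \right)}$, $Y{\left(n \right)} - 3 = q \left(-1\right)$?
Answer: $702$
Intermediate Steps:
$q = -3$
$Y{\left(n \right)} = 6$ ($Y{\left(n \right)} = 3 - -3 = 3 + 3 = 6$)
$t = 7$ ($t = 1 \cdot 7 = 7$)
$S{\left(O \right)} = 42 + 6 O$ ($S{\left(O \right)} = \left(O + 7\right) 6 = \left(7 + O\right) 6 = 42 + 6 O$)
$S{\left(2 \right)} 13 = \left(42 + 6 \cdot 2\right) 13 = \left(42 + 12\right) 13 = 54 \cdot 13 = 702$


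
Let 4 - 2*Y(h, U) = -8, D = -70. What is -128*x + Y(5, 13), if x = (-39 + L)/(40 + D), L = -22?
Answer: -3814/15 ≈ -254.27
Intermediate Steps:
Y(h, U) = 6 (Y(h, U) = 2 - ½*(-8) = 2 + 4 = 6)
x = 61/30 (x = (-39 - 22)/(40 - 70) = -61/(-30) = -61*(-1/30) = 61/30 ≈ 2.0333)
-128*x + Y(5, 13) = -128*61/30 + 6 = -3904/15 + 6 = -3814/15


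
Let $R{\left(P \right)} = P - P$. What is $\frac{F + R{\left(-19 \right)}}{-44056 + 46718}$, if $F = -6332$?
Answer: $- \frac{3166}{1331} \approx -2.3787$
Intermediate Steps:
$R{\left(P \right)} = 0$
$\frac{F + R{\left(-19 \right)}}{-44056 + 46718} = \frac{-6332 + 0}{-44056 + 46718} = - \frac{6332}{2662} = \left(-6332\right) \frac{1}{2662} = - \frac{3166}{1331}$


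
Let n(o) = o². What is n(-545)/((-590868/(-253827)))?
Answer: 2792332025/21884 ≈ 1.2760e+5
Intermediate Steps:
n(-545)/((-590868/(-253827))) = (-545)²/((-590868/(-253827))) = 297025/((-590868*(-1/253827))) = 297025/(21884/9401) = 297025*(9401/21884) = 2792332025/21884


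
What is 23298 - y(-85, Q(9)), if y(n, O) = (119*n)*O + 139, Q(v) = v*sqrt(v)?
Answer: 296264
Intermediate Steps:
Q(v) = v**(3/2)
y(n, O) = 139 + 119*O*n (y(n, O) = 119*O*n + 139 = 139 + 119*O*n)
23298 - y(-85, Q(9)) = 23298 - (139 + 119*9**(3/2)*(-85)) = 23298 - (139 + 119*27*(-85)) = 23298 - (139 - 273105) = 23298 - 1*(-272966) = 23298 + 272966 = 296264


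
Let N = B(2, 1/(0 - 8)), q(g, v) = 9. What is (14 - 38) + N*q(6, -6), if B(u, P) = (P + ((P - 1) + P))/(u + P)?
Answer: -153/5 ≈ -30.600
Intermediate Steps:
B(u, P) = (-1 + 3*P)/(P + u) (B(u, P) = (P + ((-1 + P) + P))/(P + u) = (P + (-1 + 2*P))/(P + u) = (-1 + 3*P)/(P + u))
N = -11/15 (N = (-1 + 3/(0 - 8))/(1/(0 - 8) + 2) = (-1 + 3/(-8))/(1/(-8) + 2) = (-1 + 3*(-⅛))/(-⅛ + 2) = (-1 - 3/8)/(15/8) = (8/15)*(-11/8) = -11/15 ≈ -0.73333)
(14 - 38) + N*q(6, -6) = (14 - 38) - 11/15*9 = -24 - 33/5 = -153/5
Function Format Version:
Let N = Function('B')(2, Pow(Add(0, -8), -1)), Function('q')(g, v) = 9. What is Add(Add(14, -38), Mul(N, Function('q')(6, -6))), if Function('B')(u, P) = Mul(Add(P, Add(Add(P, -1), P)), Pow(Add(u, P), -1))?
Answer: Rational(-153, 5) ≈ -30.600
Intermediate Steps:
Function('B')(u, P) = Mul(Pow(Add(P, u), -1), Add(-1, Mul(3, P))) (Function('B')(u, P) = Mul(Add(P, Add(Add(-1, P), P)), Pow(Add(P, u), -1)) = Mul(Add(P, Add(-1, Mul(2, P))), Pow(Add(P, u), -1)) = Mul(Add(-1, Mul(3, P)), Pow(Add(P, u), -1)) = Mul(Pow(Add(P, u), -1), Add(-1, Mul(3, P))))
N = Rational(-11, 15) (N = Mul(Pow(Add(Pow(Add(0, -8), -1), 2), -1), Add(-1, Mul(3, Pow(Add(0, -8), -1)))) = Mul(Pow(Add(Pow(-8, -1), 2), -1), Add(-1, Mul(3, Pow(-8, -1)))) = Mul(Pow(Add(Rational(-1, 8), 2), -1), Add(-1, Mul(3, Rational(-1, 8)))) = Mul(Pow(Rational(15, 8), -1), Add(-1, Rational(-3, 8))) = Mul(Rational(8, 15), Rational(-11, 8)) = Rational(-11, 15) ≈ -0.73333)
Add(Add(14, -38), Mul(N, Function('q')(6, -6))) = Add(Add(14, -38), Mul(Rational(-11, 15), 9)) = Add(-24, Rational(-33, 5)) = Rational(-153, 5)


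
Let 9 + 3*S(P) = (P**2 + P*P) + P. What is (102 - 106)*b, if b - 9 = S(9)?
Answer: -252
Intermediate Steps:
S(P) = -3 + P/3 + 2*P**2/3 (S(P) = -3 + ((P**2 + P*P) + P)/3 = -3 + ((P**2 + P**2) + P)/3 = -3 + (2*P**2 + P)/3 = -3 + (P + 2*P**2)/3 = -3 + (P/3 + 2*P**2/3) = -3 + P/3 + 2*P**2/3)
b = 63 (b = 9 + (-3 + (1/3)*9 + (2/3)*9**2) = 9 + (-3 + 3 + (2/3)*81) = 9 + (-3 + 3 + 54) = 9 + 54 = 63)
(102 - 106)*b = (102 - 106)*63 = -4*63 = -252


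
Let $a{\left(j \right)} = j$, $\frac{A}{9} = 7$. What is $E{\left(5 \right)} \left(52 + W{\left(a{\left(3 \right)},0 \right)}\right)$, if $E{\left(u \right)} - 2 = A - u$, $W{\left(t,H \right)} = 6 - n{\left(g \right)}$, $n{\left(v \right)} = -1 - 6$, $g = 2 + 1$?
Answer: $3900$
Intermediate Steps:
$A = 63$ ($A = 9 \cdot 7 = 63$)
$g = 3$
$n{\left(v \right)} = -7$ ($n{\left(v \right)} = -1 - 6 = -7$)
$W{\left(t,H \right)} = 13$ ($W{\left(t,H \right)} = 6 - -7 = 6 + 7 = 13$)
$E{\left(u \right)} = 65 - u$ ($E{\left(u \right)} = 2 - \left(-63 + u\right) = 65 - u$)
$E{\left(5 \right)} \left(52 + W{\left(a{\left(3 \right)},0 \right)}\right) = \left(65 - 5\right) \left(52 + 13\right) = \left(65 - 5\right) 65 = 60 \cdot 65 = 3900$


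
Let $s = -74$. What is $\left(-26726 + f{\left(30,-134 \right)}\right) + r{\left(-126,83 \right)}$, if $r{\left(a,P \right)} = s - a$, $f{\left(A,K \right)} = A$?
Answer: $-26644$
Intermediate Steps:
$r{\left(a,P \right)} = -74 - a$
$\left(-26726 + f{\left(30,-134 \right)}\right) + r{\left(-126,83 \right)} = \left(-26726 + 30\right) - -52 = -26696 + \left(-74 + 126\right) = -26696 + 52 = -26644$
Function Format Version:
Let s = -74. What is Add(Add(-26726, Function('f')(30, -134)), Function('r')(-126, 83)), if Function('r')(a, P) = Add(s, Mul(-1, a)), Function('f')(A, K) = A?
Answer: -26644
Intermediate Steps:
Function('r')(a, P) = Add(-74, Mul(-1, a))
Add(Add(-26726, Function('f')(30, -134)), Function('r')(-126, 83)) = Add(Add(-26726, 30), Add(-74, Mul(-1, -126))) = Add(-26696, Add(-74, 126)) = Add(-26696, 52) = -26644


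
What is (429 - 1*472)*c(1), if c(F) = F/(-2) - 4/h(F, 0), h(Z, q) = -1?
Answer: -301/2 ≈ -150.50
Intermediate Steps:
c(F) = 4 - F/2 (c(F) = F/(-2) - 4/(-1) = F*(-½) - 4*(-1) = -F/2 + 4 = 4 - F/2)
(429 - 1*472)*c(1) = (429 - 1*472)*(4 - ½*1) = (429 - 472)*(4 - ½) = -43*7/2 = -301/2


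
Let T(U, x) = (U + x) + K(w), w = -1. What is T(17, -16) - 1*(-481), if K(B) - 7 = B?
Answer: 488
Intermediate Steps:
K(B) = 7 + B
T(U, x) = 6 + U + x (T(U, x) = (U + x) + (7 - 1) = (U + x) + 6 = 6 + U + x)
T(17, -16) - 1*(-481) = (6 + 17 - 16) - 1*(-481) = 7 + 481 = 488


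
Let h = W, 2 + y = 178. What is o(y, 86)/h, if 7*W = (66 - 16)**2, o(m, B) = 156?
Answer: 273/625 ≈ 0.43680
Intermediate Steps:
y = 176 (y = -2 + 178 = 176)
W = 2500/7 (W = (66 - 16)**2/7 = (1/7)*50**2 = (1/7)*2500 = 2500/7 ≈ 357.14)
h = 2500/7 ≈ 357.14
o(y, 86)/h = 156/(2500/7) = 156*(7/2500) = 273/625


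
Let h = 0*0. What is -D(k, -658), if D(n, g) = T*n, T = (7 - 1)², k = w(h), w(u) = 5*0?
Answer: 0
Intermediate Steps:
h = 0
w(u) = 0
k = 0
T = 36 (T = 6² = 36)
D(n, g) = 36*n
-D(k, -658) = -36*0 = -1*0 = 0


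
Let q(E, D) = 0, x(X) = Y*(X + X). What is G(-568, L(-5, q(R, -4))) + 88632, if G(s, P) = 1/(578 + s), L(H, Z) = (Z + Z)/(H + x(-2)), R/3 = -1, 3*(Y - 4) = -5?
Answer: 886321/10 ≈ 88632.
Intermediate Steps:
Y = 7/3 (Y = 4 + (⅓)*(-5) = 4 - 5/3 = 7/3 ≈ 2.3333)
x(X) = 14*X/3 (x(X) = 7*(X + X)/3 = 7*(2*X)/3 = 14*X/3)
R = -3 (R = 3*(-1) = -3)
L(H, Z) = 2*Z/(-28/3 + H) (L(H, Z) = (Z + Z)/(H + (14/3)*(-2)) = (2*Z)/(H - 28/3) = (2*Z)/(-28/3 + H) = 2*Z/(-28/3 + H))
G(-568, L(-5, q(R, -4))) + 88632 = 1/(578 - 568) + 88632 = 1/10 + 88632 = ⅒ + 88632 = 886321/10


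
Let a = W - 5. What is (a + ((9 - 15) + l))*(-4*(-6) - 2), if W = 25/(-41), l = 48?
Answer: 32824/41 ≈ 800.58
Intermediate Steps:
W = -25/41 (W = 25*(-1/41) = -25/41 ≈ -0.60976)
a = -230/41 (a = -25/41 - 5 = -230/41 ≈ -5.6098)
(a + ((9 - 15) + l))*(-4*(-6) - 2) = (-230/41 + ((9 - 15) + 48))*(-4*(-6) - 2) = (-230/41 + (-6 + 48))*(24 - 2) = (-230/41 + 42)*22 = (1492/41)*22 = 32824/41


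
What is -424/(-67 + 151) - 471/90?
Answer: -2159/210 ≈ -10.281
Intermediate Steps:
-424/(-67 + 151) - 471/90 = -424/84 - 471*1/90 = -424*1/84 - 157/30 = -106/21 - 157/30 = -2159/210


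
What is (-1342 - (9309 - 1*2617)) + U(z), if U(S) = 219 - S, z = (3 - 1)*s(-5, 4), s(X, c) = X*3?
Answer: -7785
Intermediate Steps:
s(X, c) = 3*X
z = -30 (z = (3 - 1)*(3*(-5)) = 2*(-15) = -30)
(-1342 - (9309 - 1*2617)) + U(z) = (-1342 - (9309 - 1*2617)) + (219 - 1*(-30)) = (-1342 - (9309 - 2617)) + (219 + 30) = (-1342 - 1*6692) + 249 = (-1342 - 6692) + 249 = -8034 + 249 = -7785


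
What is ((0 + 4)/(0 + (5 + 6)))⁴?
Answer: 256/14641 ≈ 0.017485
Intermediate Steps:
((0 + 4)/(0 + (5 + 6)))⁴ = (4/(0 + 11))⁴ = (4/11)⁴ = 256/14641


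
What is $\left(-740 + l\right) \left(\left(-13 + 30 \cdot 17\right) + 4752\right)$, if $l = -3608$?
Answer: $-22822652$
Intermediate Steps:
$\left(-740 + l\right) \left(\left(-13 + 30 \cdot 17\right) + 4752\right) = \left(-740 - 3608\right) \left(\left(-13 + 30 \cdot 17\right) + 4752\right) = - 4348 \left(\left(-13 + 510\right) + 4752\right) = - 4348 \left(497 + 4752\right) = \left(-4348\right) 5249 = -22822652$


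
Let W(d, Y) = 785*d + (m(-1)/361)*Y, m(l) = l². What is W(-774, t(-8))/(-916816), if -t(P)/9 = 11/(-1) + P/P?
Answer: 54834975/82742644 ≈ 0.66272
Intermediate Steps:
t(P) = 90 (t(P) = -9*(11/(-1) + P/P) = -9*(11*(-1) + 1) = -9*(-11 + 1) = -9*(-10) = 90)
W(d, Y) = 785*d + Y/361 (W(d, Y) = 785*d + ((-1)²/361)*Y = 785*d + (1*(1/361))*Y = 785*d + Y/361)
W(-774, t(-8))/(-916816) = (785*(-774) + (1/361)*90)/(-916816) = (-607590 + 90/361)*(-1/916816) = -219339900/361*(-1/916816) = 54834975/82742644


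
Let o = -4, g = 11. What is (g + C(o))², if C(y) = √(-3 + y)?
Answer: (11 + I*√7)² ≈ 114.0 + 58.207*I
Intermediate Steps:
(g + C(o))² = (11 + √(-3 - 4))² = (11 + √(-7))² = (11 + I*√7)²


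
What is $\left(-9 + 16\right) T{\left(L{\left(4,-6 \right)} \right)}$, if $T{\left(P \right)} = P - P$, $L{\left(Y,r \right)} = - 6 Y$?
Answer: $0$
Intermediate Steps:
$T{\left(P \right)} = 0$
$\left(-9 + 16\right) T{\left(L{\left(4,-6 \right)} \right)} = \left(-9 + 16\right) 0 = 7 \cdot 0 = 0$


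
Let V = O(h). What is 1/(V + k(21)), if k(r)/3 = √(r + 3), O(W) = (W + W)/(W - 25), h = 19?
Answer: 57/1583 + 54*√6/1583 ≈ 0.11957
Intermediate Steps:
O(W) = 2*W/(-25 + W) (O(W) = (2*W)/(-25 + W) = 2*W/(-25 + W))
k(r) = 3*√(3 + r) (k(r) = 3*√(r + 3) = 3*√(3 + r))
V = -19/3 (V = 2*19/(-25 + 19) = 2*19/(-6) = 2*19*(-⅙) = -19/3 ≈ -6.3333)
1/(V + k(21)) = 1/(-19/3 + 3*√(3 + 21)) = 1/(-19/3 + 3*√24) = 1/(-19/3 + 3*(2*√6)) = 1/(-19/3 + 6*√6)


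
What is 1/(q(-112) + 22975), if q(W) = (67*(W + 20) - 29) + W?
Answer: 1/16670 ≈ 5.9988e-5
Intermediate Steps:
q(W) = 1311 + 68*W (q(W) = (67*(20 + W) - 29) + W = ((1340 + 67*W) - 29) + W = (1311 + 67*W) + W = 1311 + 68*W)
1/(q(-112) + 22975) = 1/((1311 + 68*(-112)) + 22975) = 1/((1311 - 7616) + 22975) = 1/(-6305 + 22975) = 1/16670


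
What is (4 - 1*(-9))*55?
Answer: 715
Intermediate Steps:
(4 - 1*(-9))*55 = (4 + 9)*55 = 13*55 = 715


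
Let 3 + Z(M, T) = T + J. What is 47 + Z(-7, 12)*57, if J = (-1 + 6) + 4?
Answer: 1073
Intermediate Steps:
J = 9 (J = 5 + 4 = 9)
Z(M, T) = 6 + T (Z(M, T) = -3 + (T + 9) = -3 + (9 + T) = 6 + T)
47 + Z(-7, 12)*57 = 47 + (6 + 12)*57 = 47 + 18*57 = 47 + 1026 = 1073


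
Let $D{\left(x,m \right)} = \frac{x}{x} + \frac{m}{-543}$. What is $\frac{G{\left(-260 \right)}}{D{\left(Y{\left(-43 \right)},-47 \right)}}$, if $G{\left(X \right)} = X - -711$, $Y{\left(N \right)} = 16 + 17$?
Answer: $\frac{244893}{590} \approx 415.07$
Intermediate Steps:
$Y{\left(N \right)} = 33$
$D{\left(x,m \right)} = 1 - \frac{m}{543}$ ($D{\left(x,m \right)} = 1 + m \left(- \frac{1}{543}\right) = 1 - \frac{m}{543}$)
$G{\left(X \right)} = 711 + X$ ($G{\left(X \right)} = X + 711 = 711 + X$)
$\frac{G{\left(-260 \right)}}{D{\left(Y{\left(-43 \right)},-47 \right)}} = \frac{711 - 260}{1 - - \frac{47}{543}} = \frac{451}{1 + \frac{47}{543}} = \frac{451}{\frac{590}{543}} = 451 \cdot \frac{543}{590} = \frac{244893}{590}$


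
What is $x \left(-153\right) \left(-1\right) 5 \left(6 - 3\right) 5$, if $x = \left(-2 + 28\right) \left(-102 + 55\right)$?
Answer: $-14022450$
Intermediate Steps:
$x = -1222$ ($x = 26 \left(-47\right) = -1222$)
$x \left(-153\right) \left(-1\right) 5 \left(6 - 3\right) 5 = \left(-1222\right) \left(-153\right) \left(-1\right) 5 \left(6 - 3\right) 5 = 186966 \left(- 5 \cdot 3 \cdot 5\right) = 186966 \left(\left(-5\right) 15\right) = 186966 \left(-75\right) = -14022450$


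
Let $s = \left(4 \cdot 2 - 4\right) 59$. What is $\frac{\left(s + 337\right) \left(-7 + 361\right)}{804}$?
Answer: $\frac{33807}{134} \approx 252.29$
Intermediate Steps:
$s = 236$ ($s = \left(8 - 4\right) 59 = 4 \cdot 59 = 236$)
$\frac{\left(s + 337\right) \left(-7 + 361\right)}{804} = \frac{\left(236 + 337\right) \left(-7 + 361\right)}{804} = 573 \cdot 354 \cdot \frac{1}{804} = 202842 \cdot \frac{1}{804} = \frac{33807}{134}$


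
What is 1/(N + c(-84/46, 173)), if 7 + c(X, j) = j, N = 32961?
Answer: 1/33127 ≈ 3.0187e-5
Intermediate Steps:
c(X, j) = -7 + j
1/(N + c(-84/46, 173)) = 1/(32961 + (-7 + 173)) = 1/(32961 + 166) = 1/33127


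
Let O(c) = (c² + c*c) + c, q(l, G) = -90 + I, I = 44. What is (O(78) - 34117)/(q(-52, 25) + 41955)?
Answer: -21871/41909 ≈ -0.52187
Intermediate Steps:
q(l, G) = -46 (q(l, G) = -90 + 44 = -46)
O(c) = c + 2*c² (O(c) = (c² + c²) + c = 2*c² + c = c + 2*c²)
(O(78) - 34117)/(q(-52, 25) + 41955) = (78*(1 + 2*78) - 34117)/(-46 + 41955) = (78*(1 + 156) - 34117)/41909 = (78*157 - 34117)*(1/41909) = (12246 - 34117)*(1/41909) = -21871*1/41909 = -21871/41909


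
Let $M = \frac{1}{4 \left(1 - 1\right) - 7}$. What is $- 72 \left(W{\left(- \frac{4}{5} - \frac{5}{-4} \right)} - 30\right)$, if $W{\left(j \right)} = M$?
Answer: $\frac{15192}{7} \approx 2170.3$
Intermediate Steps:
$M = - \frac{1}{7}$ ($M = \frac{1}{4 \cdot 0 - 7} = \frac{1}{0 - 7} = \frac{1}{-7} = - \frac{1}{7} \approx -0.14286$)
$W{\left(j \right)} = - \frac{1}{7}$
$- 72 \left(W{\left(- \frac{4}{5} - \frac{5}{-4} \right)} - 30\right) = - 72 \left(- \frac{1}{7} - 30\right) = \left(-72\right) \left(- \frac{211}{7}\right) = \frac{15192}{7}$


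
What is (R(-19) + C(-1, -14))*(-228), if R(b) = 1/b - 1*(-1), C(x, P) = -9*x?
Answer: -2268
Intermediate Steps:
R(b) = 1 + 1/b (R(b) = 1/b + 1 = 1 + 1/b)
(R(-19) + C(-1, -14))*(-228) = ((1 - 19)/(-19) - 9*(-1))*(-228) = (-1/19*(-18) + 9)*(-228) = (18/19 + 9)*(-228) = (189/19)*(-228) = -2268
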